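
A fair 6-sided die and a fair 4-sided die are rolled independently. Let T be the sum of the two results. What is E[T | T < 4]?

P(T < 4) = 1/8.
Σ over the event: 2·1/24 + 3·1/12 = 1/3.
E[T | T < 4] = (1/3) / (1/8) = 8/3.

8/3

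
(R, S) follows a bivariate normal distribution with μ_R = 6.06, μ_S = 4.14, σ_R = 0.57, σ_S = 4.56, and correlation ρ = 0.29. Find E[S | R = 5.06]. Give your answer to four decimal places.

E[S | R=x] = μ_S + ρ(σ_S/σ_R)(x − μ_R) for jointly normal variables.
E[S | R=5.06] = 4.14 + (0.29)·(4.56/0.57)·(5.06 − (6.06)) = 4.14 + (2.32)·(-1) = 1.8200.

1.8200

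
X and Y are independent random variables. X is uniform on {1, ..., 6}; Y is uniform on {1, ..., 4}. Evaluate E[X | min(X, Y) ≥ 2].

4

P(min(X, Y) ≥ 2) = 5/8.
Summing X·P(x,y) over outcomes with min(X, Y) ≥ 2 gives 5/2.
E[X | min(X, Y) ≥ 2] = (5/2) / (5/8) = 4.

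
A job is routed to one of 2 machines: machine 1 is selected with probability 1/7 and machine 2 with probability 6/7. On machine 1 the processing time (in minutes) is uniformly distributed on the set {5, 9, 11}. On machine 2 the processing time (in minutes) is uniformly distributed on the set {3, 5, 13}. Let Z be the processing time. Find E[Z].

151/21

E[Z | machine 1] = (5+9+11)/3 = 25/3.
E[Z | machine 2] = (3+5+13)/3 = 7.
E[Z] = (1/7)·(25/3) + (6/7)·(7) = 151/21.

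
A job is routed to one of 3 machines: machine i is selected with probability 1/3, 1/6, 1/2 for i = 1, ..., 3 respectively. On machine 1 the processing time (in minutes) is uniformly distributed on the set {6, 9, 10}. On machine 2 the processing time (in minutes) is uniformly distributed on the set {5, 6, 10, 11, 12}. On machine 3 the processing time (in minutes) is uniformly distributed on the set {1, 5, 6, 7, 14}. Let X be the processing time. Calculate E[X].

E[X | machine 1] = (6+9+10)/3 = 25/3.
E[X | machine 2] = (5+6+10+11+12)/5 = 44/5.
E[X | machine 3] = (1+5+6+7+14)/5 = 33/5.
E[X] = (1/3)·(25/3) + (1/6)·(44/5) + (1/2)·(33/5) = 679/90.

679/90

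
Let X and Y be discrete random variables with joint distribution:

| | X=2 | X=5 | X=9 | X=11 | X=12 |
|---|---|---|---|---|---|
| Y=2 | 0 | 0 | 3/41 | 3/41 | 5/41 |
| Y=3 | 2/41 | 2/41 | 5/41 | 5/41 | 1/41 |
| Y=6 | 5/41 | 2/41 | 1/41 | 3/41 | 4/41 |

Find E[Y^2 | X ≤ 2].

198/7

P(X ≤ 2) = 7/41.
Σ Y^2·P over the event = 9·(2/41) + 36·(5/41) = 198/41.
E[Y^2 | X ≤ 2] = (198/41) / (7/41) = 198/7.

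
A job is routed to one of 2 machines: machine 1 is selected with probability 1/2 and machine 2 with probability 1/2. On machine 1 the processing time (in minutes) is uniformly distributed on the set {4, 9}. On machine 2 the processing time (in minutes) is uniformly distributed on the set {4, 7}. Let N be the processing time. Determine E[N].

6

E[N | machine 1] = (4+9)/2 = 13/2.
E[N | machine 2] = (4+7)/2 = 11/2.
E[N] = (1/2)·(13/2) + (1/2)·(11/2) = 6.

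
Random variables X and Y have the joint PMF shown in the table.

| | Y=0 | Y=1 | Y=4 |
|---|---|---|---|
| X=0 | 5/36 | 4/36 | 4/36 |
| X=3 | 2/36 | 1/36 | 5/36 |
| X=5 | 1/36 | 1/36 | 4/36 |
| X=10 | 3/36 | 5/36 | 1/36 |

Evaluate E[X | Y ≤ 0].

P(Y ≤ 0) = 11/36.
Σ X·P over the event = 0·(5/36) + 3·(2/36) + 5·(1/36) + 10·(3/36) = 41/36.
E[X | Y ≤ 0] = (41/36) / (11/36) = 41/11.

41/11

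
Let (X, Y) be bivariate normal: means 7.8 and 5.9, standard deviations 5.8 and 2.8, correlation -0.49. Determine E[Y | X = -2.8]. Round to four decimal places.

The regression of Y on X has slope ρ·σ_Y/σ_X and passes through (μ_X, μ_Y).
E[Y | X=-2.8] = 5.9 + (-0.49)·(2.8/5.8)·(-2.8 − (7.8)) = 5.9 + (-0.23655)·(-10.6) = 8.4074.

8.4074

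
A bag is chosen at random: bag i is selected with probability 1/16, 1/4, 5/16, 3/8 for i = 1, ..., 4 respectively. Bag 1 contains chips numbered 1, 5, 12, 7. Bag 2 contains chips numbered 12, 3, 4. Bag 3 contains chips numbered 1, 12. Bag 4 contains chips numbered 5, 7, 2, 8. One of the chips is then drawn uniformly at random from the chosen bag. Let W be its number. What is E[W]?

1165/192

E[W | bag 1] = (1+5+12+7)/4 = 25/4.
E[W | bag 2] = (12+3+4)/3 = 19/3.
E[W | bag 3] = (1+12)/2 = 13/2.
E[W | bag 4] = (5+7+2+8)/4 = 11/2.
E[W] = (1/16)·(25/4) + (1/4)·(19/3) + (5/16)·(13/2) + (3/8)·(11/2) = 1165/192.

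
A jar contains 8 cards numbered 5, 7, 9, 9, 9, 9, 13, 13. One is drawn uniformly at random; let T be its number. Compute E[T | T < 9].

P(T < 9) = 1/4.
Σ over the event: 5·1/8 + 7·1/8 = 3/2.
E[T | T < 9] = (3/2) / (1/4) = 6.

6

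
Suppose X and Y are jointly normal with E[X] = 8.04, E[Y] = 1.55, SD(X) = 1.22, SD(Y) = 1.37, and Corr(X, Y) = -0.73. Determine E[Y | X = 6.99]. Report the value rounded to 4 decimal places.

E[Y | X=x] = μ_Y + ρ(σ_Y/σ_X)(x − μ_X) for jointly normal variables.
E[Y | X=6.99] = 1.55 + (-0.73)·(1.37/1.22)·(6.99 − (8.04)) = 1.55 + (-0.81975)·(-1.05) = 2.4107.

2.4107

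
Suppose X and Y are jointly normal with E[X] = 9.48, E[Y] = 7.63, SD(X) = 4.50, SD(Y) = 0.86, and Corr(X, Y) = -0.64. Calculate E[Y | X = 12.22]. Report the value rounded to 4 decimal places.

7.2949

E[Y | X=x] = μ_Y + ρ(σ_Y/σ_X)(x − μ_X) for jointly normal variables.
E[Y | X=12.22] = 7.63 + (-0.64)·(0.86/4.50)·(12.22 − (9.48)) = 7.63 + (-0.12231)·(2.74) = 7.2949.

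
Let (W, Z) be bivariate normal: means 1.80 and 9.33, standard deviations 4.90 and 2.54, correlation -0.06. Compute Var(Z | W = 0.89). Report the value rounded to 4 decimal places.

For a bivariate normal, Var(Z | W=x) = σ_Z²(1 − ρ²).
Var(Z | W=0.89) = (2.54)²·(1 − (-0.06)²) = 6.4516·0.9964 = 6.4284.

6.4284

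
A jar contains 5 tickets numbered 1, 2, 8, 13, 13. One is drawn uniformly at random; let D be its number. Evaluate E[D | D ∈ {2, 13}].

P(D ∈ {2, 13}) = 3/5.
Σ over the event: 2·1/5 + 13·2/5 = 28/5.
E[D | D ∈ {2, 13}] = (28/5) / (3/5) = 28/3.

28/3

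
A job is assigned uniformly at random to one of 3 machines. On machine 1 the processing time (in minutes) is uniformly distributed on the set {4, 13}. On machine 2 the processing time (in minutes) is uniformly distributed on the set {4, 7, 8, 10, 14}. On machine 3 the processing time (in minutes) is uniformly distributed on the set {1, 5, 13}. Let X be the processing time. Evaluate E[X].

E[X | machine 1] = (4+13)/2 = 17/2.
E[X | machine 2] = (4+7+8+10+14)/5 = 43/5.
E[X | machine 3] = (1+5+13)/3 = 19/3.
E[X] = (1/3)·(17/2) + (1/3)·(43/5) + (1/3)·(19/3) = 703/90.

703/90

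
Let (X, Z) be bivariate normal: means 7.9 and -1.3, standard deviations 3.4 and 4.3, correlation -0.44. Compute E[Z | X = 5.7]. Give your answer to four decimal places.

For a bivariate normal, E[Z | X=x] = μ_Z + ρ·(σ_Z/σ_X)·(x − μ_X).
E[Z | X=5.7] = -1.3 + (-0.44)·(4.3/3.4)·(5.7 − (7.9)) = -1.3 + (-0.55647)·(-2.2) = -0.0758.

-0.0758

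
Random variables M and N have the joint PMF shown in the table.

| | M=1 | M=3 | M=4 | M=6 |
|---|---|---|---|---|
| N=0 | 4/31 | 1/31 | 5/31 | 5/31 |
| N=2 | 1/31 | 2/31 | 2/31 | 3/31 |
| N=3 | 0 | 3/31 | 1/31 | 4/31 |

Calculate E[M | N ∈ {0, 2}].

90/23

P(N ∈ {0, 2}) = 23/31.
Σ M·P over the event = 1·(4/31) + 1·(1/31) + 3·(1/31) + 3·(2/31) + 4·(5/31) + 4·(2/31) + 6·(5/31) + 6·(3/31) = 90/31.
E[M | N ∈ {0, 2}] = (90/31) / (23/31) = 90/23.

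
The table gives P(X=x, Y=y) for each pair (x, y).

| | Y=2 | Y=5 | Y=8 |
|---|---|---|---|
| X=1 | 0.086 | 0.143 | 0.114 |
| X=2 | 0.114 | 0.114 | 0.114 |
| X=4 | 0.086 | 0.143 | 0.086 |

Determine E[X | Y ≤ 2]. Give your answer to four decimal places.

2.3007

P(Y ≤ 2) = 0.286.
Summing X·P(X=x,Y=y) over the conditioning event gives 0.658.
E[X | Y ≤ 2] = (0.658) / (0.286) = 2.3007.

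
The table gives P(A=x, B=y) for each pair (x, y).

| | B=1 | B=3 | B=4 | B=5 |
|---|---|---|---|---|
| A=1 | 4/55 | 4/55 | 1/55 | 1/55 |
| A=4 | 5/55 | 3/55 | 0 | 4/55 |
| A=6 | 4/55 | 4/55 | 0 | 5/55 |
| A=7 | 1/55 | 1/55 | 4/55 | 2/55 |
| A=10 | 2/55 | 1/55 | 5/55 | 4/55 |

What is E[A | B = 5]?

101/16

P(B = 5) = 16/55.
Σ A·P over the event = 1·(1/55) + 4·(4/55) + 6·(5/55) + 7·(2/55) + 10·(4/55) = 101/55.
E[A | B = 5] = (101/55) / (16/55) = 101/16.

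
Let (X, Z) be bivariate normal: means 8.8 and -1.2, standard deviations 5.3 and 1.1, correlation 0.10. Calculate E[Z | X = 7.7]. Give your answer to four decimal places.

E[Z | X=x] = μ_Z + ρ(σ_Z/σ_X)(x − μ_X) for jointly normal variables.
E[Z | X=7.7] = -1.2 + (0.10)·(1.1/5.3)·(7.7 − (8.8)) = -1.2 + (0.020755)·(-1.1) = -1.2228.

-1.2228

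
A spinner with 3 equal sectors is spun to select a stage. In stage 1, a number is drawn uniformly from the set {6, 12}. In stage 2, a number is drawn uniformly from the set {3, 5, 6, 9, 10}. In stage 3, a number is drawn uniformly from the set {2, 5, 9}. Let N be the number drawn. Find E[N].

314/45

E[N | stage 1] = (6+12)/2 = 9.
E[N | stage 2] = (3+5+6+9+10)/5 = 33/5.
E[N | stage 3] = (2+5+9)/3 = 16/3.
By the law of total expectation,
E[N] = (1/3)·(9) + (1/3)·(33/5) + (1/3)·(16/3) = 314/45.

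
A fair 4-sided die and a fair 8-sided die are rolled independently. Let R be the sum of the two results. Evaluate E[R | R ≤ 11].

P(R ≤ 11) = 31/32.
E[R | R ≤ 11] = (53/8) / (31/32) = 212/31.

212/31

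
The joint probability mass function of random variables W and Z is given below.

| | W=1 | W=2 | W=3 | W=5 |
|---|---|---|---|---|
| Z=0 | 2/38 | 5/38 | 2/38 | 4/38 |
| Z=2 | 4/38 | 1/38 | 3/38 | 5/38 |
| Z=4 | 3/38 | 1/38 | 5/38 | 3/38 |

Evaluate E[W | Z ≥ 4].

P(Z ≥ 4) = 6/19.
Σ W·P over the event = 1·(3/38) + 2·(1/38) + 3·(5/38) + 5·(3/38) = 35/38.
E[W | Z ≥ 4] = (35/38) / (6/19) = 35/12.

35/12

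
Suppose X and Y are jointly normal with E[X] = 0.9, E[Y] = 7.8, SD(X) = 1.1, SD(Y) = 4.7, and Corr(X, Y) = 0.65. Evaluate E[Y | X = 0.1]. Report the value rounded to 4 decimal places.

The regression of Y on X has slope ρ·σ_Y/σ_X and passes through (μ_X, μ_Y).
E[Y | X=0.1] = 7.8 + (0.65)·(4.7/1.1)·(0.1 − (0.9)) = 7.8 + (2.7773)·(-0.8) = 5.5782.

5.5782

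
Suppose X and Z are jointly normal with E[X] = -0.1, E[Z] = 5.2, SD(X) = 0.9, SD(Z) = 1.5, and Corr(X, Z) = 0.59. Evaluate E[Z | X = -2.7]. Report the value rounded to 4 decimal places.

2.6433

E[Z | X=x] = μ_Z + ρ(σ_Z/σ_X)(x − μ_X) for jointly normal variables.
E[Z | X=-2.7] = 5.2 + (0.59)·(1.5/0.9)·(-2.7 − (-0.1)) = 5.2 + (0.98333)·(-2.6) = 2.6433.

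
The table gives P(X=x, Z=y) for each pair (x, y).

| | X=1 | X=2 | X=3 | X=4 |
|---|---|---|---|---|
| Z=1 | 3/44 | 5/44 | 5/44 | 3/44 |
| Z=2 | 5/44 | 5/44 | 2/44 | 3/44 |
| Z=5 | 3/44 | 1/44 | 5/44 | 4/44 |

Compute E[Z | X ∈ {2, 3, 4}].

83/33

P(X ∈ {2, 3, 4}) = 3/4.
Summing Z·P(X=x,Z=y) over the conditioning event gives 83/44.
E[Z | X ∈ {2, 3, 4}] = (83/44) / (3/4) = 83/33.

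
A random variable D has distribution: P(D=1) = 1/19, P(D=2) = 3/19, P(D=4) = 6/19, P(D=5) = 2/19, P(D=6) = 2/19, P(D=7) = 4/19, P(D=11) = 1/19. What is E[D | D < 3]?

7/4

P(D < 3) = 4/19.
Σ over the event: 1·1/19 + 2·3/19 = 7/19.
E[D | D < 3] = (7/19) / (4/19) = 7/4.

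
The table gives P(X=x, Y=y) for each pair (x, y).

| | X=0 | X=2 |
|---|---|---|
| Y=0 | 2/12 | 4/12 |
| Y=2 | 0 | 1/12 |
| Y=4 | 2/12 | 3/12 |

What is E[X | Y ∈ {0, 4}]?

P(Y ∈ {0, 4}) = 11/12.
Summing X·P(X=x,Y=y) over the conditioning event gives 7/6.
E[X | Y ∈ {0, 4}] = (7/6) / (11/12) = 14/11.

14/11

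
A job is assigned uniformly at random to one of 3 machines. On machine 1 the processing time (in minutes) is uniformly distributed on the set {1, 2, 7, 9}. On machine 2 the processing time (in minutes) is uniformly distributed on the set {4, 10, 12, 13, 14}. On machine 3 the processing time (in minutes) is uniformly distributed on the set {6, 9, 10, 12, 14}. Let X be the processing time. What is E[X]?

511/60

E[X | machine 1] = (1+2+7+9)/4 = 19/4.
E[X | machine 2] = (4+10+12+13+14)/5 = 53/5.
E[X | machine 3] = (6+9+10+12+14)/5 = 51/5.
E[X] = (1/3)·(19/4) + (1/3)·(53/5) + (1/3)·(51/5) = 511/60.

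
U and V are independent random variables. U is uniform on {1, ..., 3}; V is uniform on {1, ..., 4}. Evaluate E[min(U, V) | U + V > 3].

17/9

Outcomes with U + V > 3: (1,3), (1,4), (2,2), (2,3), (2,4), (3,1), (3,2), (3,3), (3,4), each with probability 1/12.
E[min(U, V) | U + V > 3] = (1 + 1 + 2 + 2 + 2 + 1 + 2 + 3 + 3) / 9 = 17/9.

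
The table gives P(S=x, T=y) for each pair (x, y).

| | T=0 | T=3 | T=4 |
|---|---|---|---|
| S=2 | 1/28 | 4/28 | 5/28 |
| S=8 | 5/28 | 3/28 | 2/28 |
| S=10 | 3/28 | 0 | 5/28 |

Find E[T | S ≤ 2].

P(S ≤ 2) = 5/14.
Σ T·P over the event = 0·(1/28) + 3·(4/28) + 4·(5/28) = 8/7.
E[T | S ≤ 2] = (8/7) / (5/14) = 16/5.

16/5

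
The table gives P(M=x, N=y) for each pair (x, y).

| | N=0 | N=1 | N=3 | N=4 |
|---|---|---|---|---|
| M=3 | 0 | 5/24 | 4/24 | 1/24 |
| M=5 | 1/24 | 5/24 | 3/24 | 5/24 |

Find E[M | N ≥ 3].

55/13

P(N ≥ 3) = 13/24.
Σ M·P over the event = 3·(4/24) + 3·(1/24) + 5·(3/24) + 5·(5/24) = 55/24.
E[M | N ≥ 3] = (55/24) / (13/24) = 55/13.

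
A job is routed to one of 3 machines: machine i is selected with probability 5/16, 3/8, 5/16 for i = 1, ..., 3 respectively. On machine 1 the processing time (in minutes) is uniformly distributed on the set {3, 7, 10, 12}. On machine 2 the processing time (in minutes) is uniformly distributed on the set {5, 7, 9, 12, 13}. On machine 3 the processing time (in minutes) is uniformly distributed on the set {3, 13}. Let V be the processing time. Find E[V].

169/20

E[V | machine 1] = (3+7+10+12)/4 = 8.
E[V | machine 2] = (5+7+9+12+13)/5 = 46/5.
E[V | machine 3] = (3+13)/2 = 8.
E[V] = (5/16)·(8) + (3/8)·(46/5) + (5/16)·(8) = 169/20.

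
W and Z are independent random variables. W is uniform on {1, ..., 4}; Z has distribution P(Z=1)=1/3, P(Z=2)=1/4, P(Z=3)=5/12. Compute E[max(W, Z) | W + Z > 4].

87/25

P(W + Z > 4) = 25/48.
Summing max(W,Z)·P(x,y) over outcomes with W + Z > 4 gives 29/16.
E[max(W, Z) | W + Z > 4] = (29/16) / (25/48) = 87/25.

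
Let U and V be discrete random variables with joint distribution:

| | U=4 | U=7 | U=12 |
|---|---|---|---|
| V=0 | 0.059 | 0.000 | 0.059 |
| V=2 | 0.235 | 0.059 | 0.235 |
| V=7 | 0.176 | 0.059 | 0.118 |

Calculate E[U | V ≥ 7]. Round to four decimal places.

P(V ≥ 7) = 0.353.
Σ U·P over the event = 4·(0.176) + 7·(0.059) + 12·(0.118) = 2.533.
E[U | V ≥ 7] = (2.533) / (0.353) = 7.1756.

7.1756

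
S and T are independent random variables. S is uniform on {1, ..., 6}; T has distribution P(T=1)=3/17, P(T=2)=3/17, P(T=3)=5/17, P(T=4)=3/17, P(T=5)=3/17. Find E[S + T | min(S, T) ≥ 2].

52/7

P(min(S, T) ≥ 2) = 35/51.
Summing (S+T)·P(x,y) over outcomes with min(S, T) ≥ 2 gives 260/51.
E[S + T | min(S, T) ≥ 2] = (260/51) / (35/51) = 52/7.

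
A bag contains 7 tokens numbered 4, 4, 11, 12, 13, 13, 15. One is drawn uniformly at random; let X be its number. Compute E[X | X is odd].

P(X is odd) = 4/7.
Σ over the event: 11·1/7 + 13·2/7 + 15·1/7 = 52/7.
E[X | X is odd] = (52/7) / (4/7) = 13.

13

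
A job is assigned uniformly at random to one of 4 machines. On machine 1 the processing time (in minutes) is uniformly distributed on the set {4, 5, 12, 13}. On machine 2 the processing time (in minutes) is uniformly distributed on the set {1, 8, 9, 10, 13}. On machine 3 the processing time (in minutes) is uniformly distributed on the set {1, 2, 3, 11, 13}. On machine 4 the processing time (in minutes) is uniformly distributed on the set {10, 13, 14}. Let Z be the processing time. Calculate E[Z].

E[Z | machine 1] = (4+5+12+13)/4 = 17/2.
E[Z | machine 2] = (1+8+9+10+13)/5 = 41/5.
E[Z | machine 3] = (1+2+3+11+13)/5 = 6.
E[Z | machine 4] = (10+13+14)/3 = 37/3.
By the law of total expectation,
E[Z] = (1/4)·(17/2) + (1/4)·(41/5) + (1/4)·(6) + (1/4)·(37/3) = 1051/120.

1051/120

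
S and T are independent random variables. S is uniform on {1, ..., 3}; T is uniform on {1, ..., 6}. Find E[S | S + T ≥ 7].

7/3

Outcomes with S + T ≥ 7: (1,6), (2,5), (2,6), (3,4), (3,5), (3,6), each with probability 1/18.
E[S | S + T ≥ 7] = (1 + 2 + 2 + 3 + 3 + 3) / 6 = 7/3.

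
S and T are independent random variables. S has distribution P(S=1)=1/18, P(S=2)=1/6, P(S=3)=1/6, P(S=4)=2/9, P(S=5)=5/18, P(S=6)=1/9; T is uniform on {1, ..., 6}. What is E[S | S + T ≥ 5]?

P(S + T ≥ 5) = 8/9.
Summing S·P(x,y) over outcomes with S + T ≥ 5 gives 65/18.
E[S | S + T ≥ 5] = (65/18) / (8/9) = 65/16.

65/16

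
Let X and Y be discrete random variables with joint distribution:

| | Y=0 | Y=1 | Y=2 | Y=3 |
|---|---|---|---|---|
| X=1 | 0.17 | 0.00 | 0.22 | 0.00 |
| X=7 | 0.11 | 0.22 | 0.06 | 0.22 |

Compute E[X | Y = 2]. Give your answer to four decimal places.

P(Y = 2) = 0.28.
Σ X·P over the event = 1·(0.22) + 7·(0.06) = 0.64.
E[X | Y = 2] = (0.64) / (0.28) = 2.2857.

2.2857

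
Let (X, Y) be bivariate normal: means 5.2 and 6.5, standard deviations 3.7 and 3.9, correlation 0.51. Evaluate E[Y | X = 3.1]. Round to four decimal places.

5.3711

For a bivariate normal, E[Y | X=x] = μ_Y + ρ·(σ_Y/σ_X)·(x − μ_X).
E[Y | X=3.1] = 6.5 + (0.51)·(3.9/3.7)·(3.1 − (5.2)) = 6.5 + (0.53757)·(-2.1) = 5.3711.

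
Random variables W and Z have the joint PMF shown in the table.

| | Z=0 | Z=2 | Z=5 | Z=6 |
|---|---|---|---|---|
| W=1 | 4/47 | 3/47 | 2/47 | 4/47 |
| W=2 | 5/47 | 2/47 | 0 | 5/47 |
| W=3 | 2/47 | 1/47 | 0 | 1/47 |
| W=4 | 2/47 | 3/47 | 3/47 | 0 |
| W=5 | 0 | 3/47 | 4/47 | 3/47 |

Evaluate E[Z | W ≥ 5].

P(W ≥ 5) = 10/47.
Summing Z·P(W=x,Z=y) over the conditioning event gives 44/47.
E[Z | W ≥ 5] = (44/47) / (10/47) = 22/5.

22/5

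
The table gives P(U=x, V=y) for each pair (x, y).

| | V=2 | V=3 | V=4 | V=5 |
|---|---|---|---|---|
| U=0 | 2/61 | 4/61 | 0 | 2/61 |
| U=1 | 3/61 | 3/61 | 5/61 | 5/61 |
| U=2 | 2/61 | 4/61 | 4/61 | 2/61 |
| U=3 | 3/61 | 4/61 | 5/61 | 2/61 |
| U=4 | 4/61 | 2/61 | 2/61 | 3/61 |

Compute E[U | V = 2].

16/7

P(V = 2) = 14/61.
Σ U·P over the event = 0·(2/61) + 1·(3/61) + 2·(2/61) + 3·(3/61) + 4·(4/61) = 32/61.
E[U | V = 2] = (32/61) / (14/61) = 16/7.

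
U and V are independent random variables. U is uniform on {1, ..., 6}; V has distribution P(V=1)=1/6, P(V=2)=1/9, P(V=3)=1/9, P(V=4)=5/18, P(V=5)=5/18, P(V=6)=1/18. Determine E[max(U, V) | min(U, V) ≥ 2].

119/25

P(min(U, V) ≥ 2) = 25/36.
Summing max(U,V)·P(x,y) over outcomes with min(U, V) ≥ 2 gives 119/36.
E[max(U, V) | min(U, V) ≥ 2] = (119/36) / (25/36) = 119/25.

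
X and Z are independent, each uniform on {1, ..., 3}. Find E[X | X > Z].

8/3

P(X > Z) = 1/3.
Summing X·P(x,y) over outcomes with X > Z gives 8/9.
E[X | X > Z] = (8/9) / (1/3) = 8/3.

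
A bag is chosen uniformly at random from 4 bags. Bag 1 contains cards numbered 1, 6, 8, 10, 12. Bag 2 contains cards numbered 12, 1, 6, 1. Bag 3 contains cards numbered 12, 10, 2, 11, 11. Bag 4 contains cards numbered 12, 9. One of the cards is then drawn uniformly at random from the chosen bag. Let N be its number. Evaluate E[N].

321/40

E[N | bag 1] = (1+6+8+10+12)/5 = 37/5.
E[N | bag 2] = (12+1+6+1)/4 = 5.
E[N | bag 3] = (12+10+2+11+11)/5 = 46/5.
E[N | bag 4] = (12+9)/2 = 21/2.
By the law of total expectation,
E[N] = (1/4)·(37/5) + (1/4)·(5) + (1/4)·(46/5) + (1/4)·(21/2) = 321/40.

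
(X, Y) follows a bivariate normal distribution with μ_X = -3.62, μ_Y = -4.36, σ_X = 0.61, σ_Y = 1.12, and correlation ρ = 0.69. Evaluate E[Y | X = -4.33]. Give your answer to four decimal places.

-5.2595

The regression of Y on X has slope ρ·σ_Y/σ_X and passes through (μ_X, μ_Y).
E[Y | X=-4.33] = -4.36 + (0.69)·(1.12/0.61)·(-4.33 − (-3.62)) = -4.36 + (1.2669)·(-0.71) = -5.2595.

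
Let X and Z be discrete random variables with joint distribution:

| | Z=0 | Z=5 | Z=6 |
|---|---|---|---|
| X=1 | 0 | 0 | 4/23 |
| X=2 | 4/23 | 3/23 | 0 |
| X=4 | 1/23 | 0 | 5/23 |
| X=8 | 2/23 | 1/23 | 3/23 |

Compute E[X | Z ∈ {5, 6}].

P(Z ∈ {5, 6}) = 16/23.
Summing X·P(X=x,Z=y) over the conditioning event gives 62/23.
E[X | Z ∈ {5, 6}] = (62/23) / (16/23) = 31/8.

31/8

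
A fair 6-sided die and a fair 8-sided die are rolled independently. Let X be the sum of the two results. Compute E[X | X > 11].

38/3

P(X > 11) = 1/8.
Σ over the event: 12·1/16 + 13·1/24 + 14·1/48 = 19/12.
E[X | X > 11] = (19/12) / (1/8) = 38/3.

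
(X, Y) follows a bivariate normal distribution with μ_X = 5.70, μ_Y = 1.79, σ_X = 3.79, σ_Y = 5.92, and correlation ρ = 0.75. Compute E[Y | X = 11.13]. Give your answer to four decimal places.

For a bivariate normal, E[Y | X=x] = μ_Y + ρ·(σ_Y/σ_X)·(x − μ_X).
E[Y | X=11.13] = 1.79 + (0.75)·(5.92/3.79)·(11.13 − (5.70)) = 1.79 + (1.171504)·(5.43) = 8.1513.

8.1513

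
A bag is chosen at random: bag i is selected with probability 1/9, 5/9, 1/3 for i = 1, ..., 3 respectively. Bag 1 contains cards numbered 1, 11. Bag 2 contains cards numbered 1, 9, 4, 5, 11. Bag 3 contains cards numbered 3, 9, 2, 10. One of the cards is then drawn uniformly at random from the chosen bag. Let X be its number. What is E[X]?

6

E[X | bag 1] = (1+11)/2 = 6.
E[X | bag 2] = (1+9+4+5+11)/5 = 6.
E[X | bag 3] = (3+9+2+10)/4 = 6.
E[X] = (1/9)·(6) + (5/9)·(6) + (1/3)·(6) = 6.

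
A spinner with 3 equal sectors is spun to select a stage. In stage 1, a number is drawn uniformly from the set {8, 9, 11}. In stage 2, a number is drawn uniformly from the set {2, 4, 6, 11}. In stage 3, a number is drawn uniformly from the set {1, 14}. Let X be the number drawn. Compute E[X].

271/36

E[X | stage 1] = (8+9+11)/3 = 28/3.
E[X | stage 2] = (2+4+6+11)/4 = 23/4.
E[X | stage 3] = (1+14)/2 = 15/2.
E[X] = (1/3)·(28/3) + (1/3)·(23/4) + (1/3)·(15/2) = 271/36.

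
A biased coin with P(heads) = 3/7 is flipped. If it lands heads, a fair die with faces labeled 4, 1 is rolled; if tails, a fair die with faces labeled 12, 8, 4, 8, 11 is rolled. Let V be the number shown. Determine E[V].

E[V | heads] = (4+1)/2 = 5/2.
E[V | tails] = (12+8+4+8+11)/5 = 43/5.
By the law of total expectation,
E[V] = (3/7)·(5/2) + (4/7)·(43/5) = 419/70.

419/70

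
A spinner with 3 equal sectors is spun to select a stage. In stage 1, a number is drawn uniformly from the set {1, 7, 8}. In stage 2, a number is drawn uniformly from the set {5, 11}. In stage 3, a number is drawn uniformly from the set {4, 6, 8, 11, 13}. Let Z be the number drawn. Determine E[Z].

326/45

E[Z | stage 1] = (1+7+8)/3 = 16/3.
E[Z | stage 2] = (5+11)/2 = 8.
E[Z | stage 3] = (4+6+8+11+13)/5 = 42/5.
By the law of total expectation,
E[Z] = (1/3)·(16/3) + (1/3)·(8) + (1/3)·(42/5) = 326/45.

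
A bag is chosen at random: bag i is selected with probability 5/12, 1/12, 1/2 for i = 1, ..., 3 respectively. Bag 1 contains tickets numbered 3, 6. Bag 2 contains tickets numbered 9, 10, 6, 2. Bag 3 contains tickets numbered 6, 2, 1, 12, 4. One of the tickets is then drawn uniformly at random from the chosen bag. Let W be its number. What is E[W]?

79/16

E[W | bag 1] = (3+6)/2 = 9/2.
E[W | bag 2] = (9+10+6+2)/4 = 27/4.
E[W | bag 3] = (6+2+1+12+4)/5 = 5.
E[W] = (5/12)·(9/2) + (1/12)·(27/4) + (1/2)·(5) = 79/16.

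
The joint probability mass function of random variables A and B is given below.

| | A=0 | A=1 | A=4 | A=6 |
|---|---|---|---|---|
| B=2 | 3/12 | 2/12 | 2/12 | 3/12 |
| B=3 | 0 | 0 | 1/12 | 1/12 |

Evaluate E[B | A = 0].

P(A = 0) = 1/4.
Σ B·P over the event = 2·(3/12) = 1/2.
E[B | A = 0] = (1/2) / (1/4) = 2.

2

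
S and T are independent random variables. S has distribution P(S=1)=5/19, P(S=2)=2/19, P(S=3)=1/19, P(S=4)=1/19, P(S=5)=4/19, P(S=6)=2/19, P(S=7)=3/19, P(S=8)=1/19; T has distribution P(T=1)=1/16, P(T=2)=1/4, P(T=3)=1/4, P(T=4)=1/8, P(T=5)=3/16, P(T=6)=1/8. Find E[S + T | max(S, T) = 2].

49/15

P(max(S, T) = 2) = 15/152.
Summing (S+T)·P(x,y) over outcomes with max(S, T) = 2 gives 49/152.
E[S + T | max(S, T) = 2] = (49/152) / (15/152) = 49/15.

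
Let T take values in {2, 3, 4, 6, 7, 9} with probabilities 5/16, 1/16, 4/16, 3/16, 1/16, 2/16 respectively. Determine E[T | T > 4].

P(T > 4) = 3/8.
Σ over the event: 6·3/16 + 7·1/16 + 9·1/8 = 43/16.
E[T | T > 4] = (43/16) / (3/8) = 43/6.

43/6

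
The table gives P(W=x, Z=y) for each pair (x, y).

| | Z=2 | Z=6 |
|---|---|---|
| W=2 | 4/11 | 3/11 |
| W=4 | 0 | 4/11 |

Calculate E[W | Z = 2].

P(Z = 2) = 4/11.
Σ W·P over the event = 2·(4/11) = 8/11.
E[W | Z = 2] = (8/11) / (4/11) = 2.

2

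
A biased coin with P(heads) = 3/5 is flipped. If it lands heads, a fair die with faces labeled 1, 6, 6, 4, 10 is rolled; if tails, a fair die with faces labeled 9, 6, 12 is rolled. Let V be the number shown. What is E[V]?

E[V | heads] = (1+6+6+4+10)/5 = 27/5.
E[V | tails] = (9+6+12)/3 = 9.
E[V] = (3/5)·(27/5) + (2/5)·(9) = 171/25.

171/25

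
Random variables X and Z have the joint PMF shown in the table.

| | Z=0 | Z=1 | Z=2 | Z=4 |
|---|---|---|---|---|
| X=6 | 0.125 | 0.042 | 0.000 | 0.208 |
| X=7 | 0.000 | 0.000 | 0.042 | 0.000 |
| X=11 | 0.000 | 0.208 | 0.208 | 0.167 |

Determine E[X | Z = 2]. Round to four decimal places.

P(Z = 2) = 0.250.
Σ X·P over the event = 7·(0.042) + 11·(0.208) = 2.582.
E[X | Z = 2] = (2.582) / (0.250) = 10.3280.

10.3280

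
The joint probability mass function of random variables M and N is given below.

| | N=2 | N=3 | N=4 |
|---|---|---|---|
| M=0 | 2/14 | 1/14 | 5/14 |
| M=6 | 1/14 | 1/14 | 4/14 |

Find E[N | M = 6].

7/2

P(M = 6) = 3/7.
Σ N·P over the event = 2·(1/14) + 3·(1/14) + 4·(4/14) = 3/2.
E[N | M = 6] = (3/2) / (3/7) = 7/2.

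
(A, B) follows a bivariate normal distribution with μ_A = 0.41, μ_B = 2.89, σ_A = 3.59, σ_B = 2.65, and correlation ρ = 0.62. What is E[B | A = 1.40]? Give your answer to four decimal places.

The regression of B on A has slope ρ·σ_B/σ_A and passes through (μ_A, μ_B).
E[B | A=1.40] = 2.89 + (0.62)·(2.65/3.59)·(1.40 − (0.41)) = 2.89 + (0.45766)·(0.99) = 3.3431.

3.3431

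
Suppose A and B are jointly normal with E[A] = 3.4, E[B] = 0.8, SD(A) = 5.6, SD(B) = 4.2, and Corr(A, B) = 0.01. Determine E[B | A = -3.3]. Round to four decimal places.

0.7498

The regression of B on A has slope ρ·σ_B/σ_A and passes through (μ_A, μ_B).
E[B | A=-3.3] = 0.8 + (0.01)·(4.2/5.6)·(-3.3 − (3.4)) = 0.8 + (0.0075)·(-6.7) = 0.7498.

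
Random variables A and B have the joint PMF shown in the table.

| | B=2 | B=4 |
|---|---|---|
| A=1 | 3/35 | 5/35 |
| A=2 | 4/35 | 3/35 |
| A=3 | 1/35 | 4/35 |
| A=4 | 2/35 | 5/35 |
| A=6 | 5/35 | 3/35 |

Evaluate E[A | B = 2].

P(B = 2) = 3/7.
Σ A·P over the event = 1·(3/35) + 2·(4/35) + 3·(1/35) + 4·(2/35) + 6·(5/35) = 52/35.
E[A | B = 2] = (52/35) / (3/7) = 52/15.

52/15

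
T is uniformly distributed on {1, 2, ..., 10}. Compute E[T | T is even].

Given T is even, T is equally likely to be any of {2, 4, 6, 8, 10}.
E[T | T is even] = (2 + 4 + 6 + 8 + 10) / 5 = 6.

6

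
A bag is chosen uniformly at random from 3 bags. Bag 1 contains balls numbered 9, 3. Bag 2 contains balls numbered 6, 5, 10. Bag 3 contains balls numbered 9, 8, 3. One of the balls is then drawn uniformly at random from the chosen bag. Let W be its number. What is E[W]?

E[W | bag 1] = (9+3)/2 = 6.
E[W | bag 2] = (6+5+10)/3 = 7.
E[W | bag 3] = (9+8+3)/3 = 20/3.
By the law of total expectation,
E[W] = (1/3)·(6) + (1/3)·(7) + (1/3)·(20/3) = 59/9.

59/9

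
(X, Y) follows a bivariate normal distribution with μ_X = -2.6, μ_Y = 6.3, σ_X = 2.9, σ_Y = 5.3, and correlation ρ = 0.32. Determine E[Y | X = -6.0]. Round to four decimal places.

The regression of Y on X has slope ρ·σ_Y/σ_X and passes through (μ_X, μ_Y).
E[Y | X=-6.0] = 6.3 + (0.32)·(5.3/2.9)·(-6.0 − (-2.6)) = 6.3 + (0.58483)·(-3.4) = 4.3116.

4.3116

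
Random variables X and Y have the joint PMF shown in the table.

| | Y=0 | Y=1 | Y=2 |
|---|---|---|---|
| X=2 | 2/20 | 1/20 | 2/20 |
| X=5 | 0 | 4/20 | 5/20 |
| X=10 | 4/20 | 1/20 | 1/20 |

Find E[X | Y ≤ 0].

22/3

P(Y ≤ 0) = 3/10.
Σ X·P over the event = 2·(2/20) + 10·(4/20) = 11/5.
E[X | Y ≤ 0] = (11/5) / (3/10) = 22/3.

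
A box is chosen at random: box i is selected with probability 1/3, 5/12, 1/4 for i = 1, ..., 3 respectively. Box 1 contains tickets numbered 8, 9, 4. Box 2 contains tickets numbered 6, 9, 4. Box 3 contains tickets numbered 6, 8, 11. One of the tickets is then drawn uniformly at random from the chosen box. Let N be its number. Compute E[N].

E[N | box 1] = (8+9+4)/3 = 7.
E[N | box 2] = (6+9+4)/3 = 19/3.
E[N | box 3] = (6+8+11)/3 = 25/3.
By the law of total expectation,
E[N] = (1/3)·(7) + (5/12)·(19/3) + (1/4)·(25/3) = 127/18.

127/18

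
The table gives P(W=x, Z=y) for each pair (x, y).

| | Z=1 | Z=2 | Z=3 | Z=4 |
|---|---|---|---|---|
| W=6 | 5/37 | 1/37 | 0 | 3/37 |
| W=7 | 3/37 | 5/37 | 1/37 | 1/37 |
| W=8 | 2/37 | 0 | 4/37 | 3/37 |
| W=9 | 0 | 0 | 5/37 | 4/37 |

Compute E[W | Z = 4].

85/11

P(Z = 4) = 11/37.
Σ W·P over the event = 6·(3/37) + 7·(1/37) + 8·(3/37) + 9·(4/37) = 85/37.
E[W | Z = 4] = (85/37) / (11/37) = 85/11.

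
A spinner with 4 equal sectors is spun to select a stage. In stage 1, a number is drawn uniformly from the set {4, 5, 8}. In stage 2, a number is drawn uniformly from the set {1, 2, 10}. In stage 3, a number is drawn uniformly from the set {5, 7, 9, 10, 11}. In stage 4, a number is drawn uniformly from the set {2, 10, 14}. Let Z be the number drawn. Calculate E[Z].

203/30

E[Z | stage 1] = (4+5+8)/3 = 17/3.
E[Z | stage 2] = (1+2+10)/3 = 13/3.
E[Z | stage 3] = (5+7+9+10+11)/5 = 42/5.
E[Z | stage 4] = (2+10+14)/3 = 26/3.
E[Z] = (1/4)·(17/3) + (1/4)·(13/3) + (1/4)·(42/5) + (1/4)·(26/3) = 203/30.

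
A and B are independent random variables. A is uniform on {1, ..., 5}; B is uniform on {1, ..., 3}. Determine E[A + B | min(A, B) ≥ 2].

6

Outcomes with min(A, B) ≥ 2: (2,2), (2,3), (3,2), (3,3), (4,2), (4,3), (5,2), (5,3), each with probability 1/15.
E[A + B | min(A, B) ≥ 2] = (4 + 5 + 5 + 6 + 6 + 7 + 7 + 8) / 8 = 6.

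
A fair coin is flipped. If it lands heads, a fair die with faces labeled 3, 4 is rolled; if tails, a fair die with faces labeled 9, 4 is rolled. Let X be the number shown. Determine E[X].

E[X | heads] = (3+4)/2 = 7/2.
E[X | tails] = (9+4)/2 = 13/2.
By the law of total expectation,
E[X] = (1/2)·(7/2) + (1/2)·(13/2) = 5.

5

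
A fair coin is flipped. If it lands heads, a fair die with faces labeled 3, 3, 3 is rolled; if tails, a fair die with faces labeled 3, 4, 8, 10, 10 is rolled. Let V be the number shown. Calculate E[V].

5

E[V | heads] = (3+3+3)/3 = 3.
E[V | tails] = (3+4+8+10+10)/5 = 7.
E[V] = (1/2)·(3) + (1/2)·(7) = 5.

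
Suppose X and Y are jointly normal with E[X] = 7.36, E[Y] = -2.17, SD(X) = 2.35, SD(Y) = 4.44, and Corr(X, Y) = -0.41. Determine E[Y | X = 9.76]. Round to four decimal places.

For a bivariate normal, E[Y | X=x] = μ_Y + ρ·(σ_Y/σ_X)·(x − μ_X).
E[Y | X=9.76] = -2.17 + (-0.41)·(4.44/2.35)·(9.76 − (7.36)) = -2.17 + (-0.77464)·(2.4) = -4.0291.

-4.0291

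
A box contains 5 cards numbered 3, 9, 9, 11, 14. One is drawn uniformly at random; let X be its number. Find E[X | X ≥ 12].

14

P(X ≥ 12) = 1/5.
Σ over the event: 14·1/5 = 14/5.
E[X | X ≥ 12] = (14/5) / (1/5) = 14.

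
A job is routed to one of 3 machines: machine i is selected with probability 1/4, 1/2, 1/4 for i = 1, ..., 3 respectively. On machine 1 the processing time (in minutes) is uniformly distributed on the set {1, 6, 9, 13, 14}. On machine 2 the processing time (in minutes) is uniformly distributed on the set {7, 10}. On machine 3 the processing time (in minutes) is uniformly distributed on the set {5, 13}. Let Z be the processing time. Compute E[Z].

E[Z | machine 1] = (1+6+9+13+14)/5 = 43/5.
E[Z | machine 2] = (7+10)/2 = 17/2.
E[Z | machine 3] = (5+13)/2 = 9.
By the law of total expectation,
E[Z] = (1/4)·(43/5) + (1/2)·(17/2) + (1/4)·(9) = 173/20.

173/20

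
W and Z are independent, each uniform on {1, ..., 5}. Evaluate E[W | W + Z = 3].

3/2

Outcomes with W + Z = 3: (1,2), (2,1), each with probability 1/25.
E[W | W + Z = 3] = (1 + 2) / 2 = 3/2.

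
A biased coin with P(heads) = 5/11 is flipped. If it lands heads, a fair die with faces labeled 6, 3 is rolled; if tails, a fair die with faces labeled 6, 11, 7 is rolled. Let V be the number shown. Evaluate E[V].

141/22

E[V | heads] = (6+3)/2 = 9/2.
E[V | tails] = (6+11+7)/3 = 8.
E[V] = (5/11)·(9/2) + (6/11)·(8) = 141/22.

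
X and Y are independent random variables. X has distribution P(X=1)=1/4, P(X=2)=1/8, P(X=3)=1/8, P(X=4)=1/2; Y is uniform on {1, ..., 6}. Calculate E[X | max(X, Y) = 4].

P(max(X, Y) = 4) = 5/12.
Summing X·P(x,y) over outcomes with max(X, Y) = 4 gives 71/48.
E[X | max(X, Y) = 4] = (71/48) / (5/12) = 71/20.

71/20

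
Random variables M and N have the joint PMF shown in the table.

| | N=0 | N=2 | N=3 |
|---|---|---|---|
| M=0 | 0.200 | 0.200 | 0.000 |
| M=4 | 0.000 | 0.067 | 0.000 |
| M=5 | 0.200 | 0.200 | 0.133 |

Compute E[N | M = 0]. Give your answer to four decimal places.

1.0000

P(M = 0) = 0.400.
Σ N·P over the event = 0·(0.200) + 2·(0.200) = 0.400.
E[N | M = 0] = (0.400) / (0.400) = 1.0000.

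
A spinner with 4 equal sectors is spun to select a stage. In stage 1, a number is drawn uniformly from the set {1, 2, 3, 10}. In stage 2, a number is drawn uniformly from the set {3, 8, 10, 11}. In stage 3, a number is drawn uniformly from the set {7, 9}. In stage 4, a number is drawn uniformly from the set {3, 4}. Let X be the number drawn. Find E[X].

47/8

E[X | stage 1] = (1+2+3+10)/4 = 4.
E[X | stage 2] = (3+8+10+11)/4 = 8.
E[X | stage 3] = (7+9)/2 = 8.
E[X | stage 4] = (3+4)/2 = 7/2.
E[X] = (1/4)·(4) + (1/4)·(8) + (1/4)·(8) + (1/4)·(7/2) = 47/8.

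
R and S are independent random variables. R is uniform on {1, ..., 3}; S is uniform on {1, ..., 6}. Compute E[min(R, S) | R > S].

Outcomes with R > S: (2,1), (3,1), (3,2), each with probability 1/18.
E[min(R, S) | R > S] = (1 + 1 + 2) / 3 = 4/3.

4/3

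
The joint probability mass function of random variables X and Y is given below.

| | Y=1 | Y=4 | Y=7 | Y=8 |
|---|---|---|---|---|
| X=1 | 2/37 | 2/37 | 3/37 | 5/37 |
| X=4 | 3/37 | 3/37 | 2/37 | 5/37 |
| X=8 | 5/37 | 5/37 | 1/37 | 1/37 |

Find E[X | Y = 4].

P(Y = 4) = 10/37.
Σ X·P over the event = 1·(2/37) + 4·(3/37) + 8·(5/37) = 54/37.
E[X | Y = 4] = (54/37) / (10/37) = 27/5.

27/5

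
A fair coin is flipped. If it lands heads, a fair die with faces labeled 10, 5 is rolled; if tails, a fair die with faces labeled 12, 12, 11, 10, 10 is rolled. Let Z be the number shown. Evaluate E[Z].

E[Z | heads] = (10+5)/2 = 15/2.
E[Z | tails] = (12+12+11+10+10)/5 = 11.
By the law of total expectation,
E[Z] = (1/2)·(15/2) + (1/2)·(11) = 37/4.

37/4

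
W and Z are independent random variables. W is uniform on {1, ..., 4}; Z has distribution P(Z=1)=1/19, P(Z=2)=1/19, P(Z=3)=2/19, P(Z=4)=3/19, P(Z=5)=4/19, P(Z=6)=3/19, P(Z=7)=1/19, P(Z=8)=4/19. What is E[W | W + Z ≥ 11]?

P(W + Z ≥ 11) = 9/76.
Summing W·P(x,y) over outcomes with W + Z ≥ 11 gives 8/19.
E[W | W + Z ≥ 11] = (8/19) / (9/76) = 32/9.

32/9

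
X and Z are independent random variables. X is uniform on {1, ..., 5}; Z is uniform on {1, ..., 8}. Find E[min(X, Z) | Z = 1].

1

P(Z = 1) = 1/8.
Summing min(X,Z)·P(x,y) over outcomes with Z = 1 gives 1/8.
E[min(X, Z) | Z = 1] = (1/8) / (1/8) = 1.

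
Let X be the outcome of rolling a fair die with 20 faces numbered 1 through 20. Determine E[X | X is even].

Given X is even, X is equally likely to be any of {2, 4, 6, 8, 10, 12, 14, 16, 18, 20}.
E[X | X is even] = (2 + 4 + 6 + 8 + 10 + 12 + 14 + 16 + 18 + 20) / 10 = 11.

11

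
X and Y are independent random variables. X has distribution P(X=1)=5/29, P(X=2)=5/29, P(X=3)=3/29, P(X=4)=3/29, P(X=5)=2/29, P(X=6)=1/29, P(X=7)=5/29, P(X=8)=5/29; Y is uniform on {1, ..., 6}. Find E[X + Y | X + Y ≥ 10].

127/11

P(X + Y ≥ 10) = 55/174.
Summing (X+Y)·P(x,y) over outcomes with X + Y ≥ 10 gives 635/174.
E[X + Y | X + Y ≥ 10] = (635/174) / (55/174) = 127/11.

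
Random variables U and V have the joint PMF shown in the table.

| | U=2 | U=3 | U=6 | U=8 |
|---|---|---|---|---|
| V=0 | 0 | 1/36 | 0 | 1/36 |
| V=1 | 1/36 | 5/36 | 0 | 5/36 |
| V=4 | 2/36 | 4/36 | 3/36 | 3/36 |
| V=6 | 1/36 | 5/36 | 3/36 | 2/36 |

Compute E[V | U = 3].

17/5

P(U = 3) = 5/12.
Σ V·P over the event = 0·(1/36) + 1·(5/36) + 4·(4/36) + 6·(5/36) = 17/12.
E[V | U = 3] = (17/12) / (5/12) = 17/5.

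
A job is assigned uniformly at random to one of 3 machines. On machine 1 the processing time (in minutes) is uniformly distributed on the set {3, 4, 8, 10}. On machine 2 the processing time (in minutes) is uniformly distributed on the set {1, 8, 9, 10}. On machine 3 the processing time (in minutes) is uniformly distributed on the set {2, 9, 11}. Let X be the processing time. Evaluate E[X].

247/36

E[X | machine 1] = (3+4+8+10)/4 = 25/4.
E[X | machine 2] = (1+8+9+10)/4 = 7.
E[X | machine 3] = (2+9+11)/3 = 22/3.
E[X] = (1/3)·(25/4) + (1/3)·(7) + (1/3)·(22/3) = 247/36.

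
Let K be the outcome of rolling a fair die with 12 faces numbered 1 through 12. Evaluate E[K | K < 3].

3/2

Given K < 3, K is equally likely to be any of {1, 2}.
E[K | K < 3] = (1 + 2) / 2 = 3/2.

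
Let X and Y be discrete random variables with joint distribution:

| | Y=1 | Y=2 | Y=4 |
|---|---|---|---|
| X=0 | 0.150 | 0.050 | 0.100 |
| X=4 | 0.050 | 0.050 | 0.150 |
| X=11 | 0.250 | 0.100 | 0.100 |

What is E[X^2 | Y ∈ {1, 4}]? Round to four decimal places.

P(Y ∈ {1, 4}) = 0.800.
Σ X^2·P over the event = 0·(0.150) + 0·(0.100) + 16·(0.050) + 16·(0.150) + 121·(0.250) + 121·(0.100) = 45.550.
E[X^2 | Y ∈ {1, 4}] = (45.550) / (0.800) = 56.9375.

56.9375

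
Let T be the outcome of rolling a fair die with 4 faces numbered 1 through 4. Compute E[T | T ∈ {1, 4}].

5/2

P(T ∈ {1, 4}) = 1/2.
Σ over the event: 1·1/4 + 4·1/4 = 5/4.
E[T | T ∈ {1, 4}] = (5/4) / (1/2) = 5/2.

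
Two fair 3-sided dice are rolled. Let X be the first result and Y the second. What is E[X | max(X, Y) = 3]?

12/5

Outcomes with max(X, Y) = 3: (1,3), (2,3), (3,1), (3,2), (3,3), each with probability 1/9.
E[X | max(X, Y) = 3] = (1 + 2 + 3 + 3 + 3) / 5 = 12/5.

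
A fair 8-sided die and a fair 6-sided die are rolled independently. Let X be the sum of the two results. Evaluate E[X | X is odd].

8

P(X is odd) = 1/2.
Σ over the event: 3·1/24 + 5·1/12 + 7·1/8 + 9·1/8 + 11·1/12 + 13·1/24 = 4.
E[X | X is odd] = (4) / (1/2) = 8.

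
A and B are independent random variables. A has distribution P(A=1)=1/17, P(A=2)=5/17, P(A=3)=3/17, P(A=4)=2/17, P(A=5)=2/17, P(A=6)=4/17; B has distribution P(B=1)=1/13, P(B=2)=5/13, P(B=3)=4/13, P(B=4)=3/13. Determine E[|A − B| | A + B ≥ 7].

P(A + B ≥ 7) = 99/221.
Summing |A−B|·P(x,y) over outcomes with A + B ≥ 7 gives 241/221.
E[|A − B| | A + B ≥ 7] = (241/221) / (99/221) = 241/99.

241/99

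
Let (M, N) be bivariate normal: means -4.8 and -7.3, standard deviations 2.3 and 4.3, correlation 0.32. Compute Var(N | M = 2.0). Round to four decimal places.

16.5966

Var(N | M=x) = (1 − ρ²)·σ_N².
Var(N | M=2.0) = (4.3)²·(1 − (0.32)²) = 18.49·0.8976 = 16.5966.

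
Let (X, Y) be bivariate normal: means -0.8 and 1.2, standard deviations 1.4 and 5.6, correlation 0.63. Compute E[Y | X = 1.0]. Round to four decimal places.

For a bivariate normal, E[Y | X=x] = μ_Y + ρ·(σ_Y/σ_X)·(x − μ_X).
E[Y | X=1.0] = 1.2 + (0.63)·(5.6/1.4)·(1.0 − (-0.8)) = 1.2 + (2.52)·(1.8) = 5.7360.

5.7360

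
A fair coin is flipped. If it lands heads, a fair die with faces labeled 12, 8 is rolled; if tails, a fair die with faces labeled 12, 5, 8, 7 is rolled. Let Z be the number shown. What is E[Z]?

9

E[Z | heads] = (12+8)/2 = 10.
E[Z | tails] = (12+5+8+7)/4 = 8.
E[Z] = (1/2)·(10) + (1/2)·(8) = 9.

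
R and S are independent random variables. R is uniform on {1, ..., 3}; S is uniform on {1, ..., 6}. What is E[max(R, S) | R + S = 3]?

P(R + S = 3) = 1/9.
Summing max(R,S)·P(x,y) over outcomes with R + S = 3 gives 2/9.
E[max(R, S) | R + S = 3] = (2/9) / (1/9) = 2.

2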